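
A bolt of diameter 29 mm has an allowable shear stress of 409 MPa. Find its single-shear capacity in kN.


A = pi * d^2 / 4 = pi * 29^2 / 4 = 660.5199 mm^2
V = f_v * A / 1000 = 409 * 660.5199 / 1000
= 270.1526 kN

270.1526 kN


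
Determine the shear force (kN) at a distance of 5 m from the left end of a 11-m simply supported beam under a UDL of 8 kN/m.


R_A = w * L / 2 = 8 * 11 / 2 = 44.0 kN
V(x) = R_A - w * x = 44.0 - 8 * 5
= 4.0 kN

4.0 kN


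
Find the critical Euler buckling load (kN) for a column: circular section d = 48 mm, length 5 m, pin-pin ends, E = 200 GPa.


I = pi * d^4 / 64 = 260576.26 mm^4
L = 5000.0 mm
P_cr = pi^2 * E * I / L^2
= 9.8696 * 200000.0 * 260576.26 / 5000.0^2
= 20574.28 N = 20.5743 kN

20.5743 kN


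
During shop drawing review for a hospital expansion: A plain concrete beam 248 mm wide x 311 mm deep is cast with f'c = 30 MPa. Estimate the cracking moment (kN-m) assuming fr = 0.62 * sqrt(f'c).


fr = 0.62 * sqrt(30) = 0.62 * 5.4772 = 3.3959 MPa
I = 248 * 311^3 / 12 = 621658107.33 mm^4
y_t = 155.5 mm
M_cr = fr * I / y_t = 3.3959 * 621658107.33 / 155.5 N-mm
= 13.5761 kN-m

13.5761 kN-m


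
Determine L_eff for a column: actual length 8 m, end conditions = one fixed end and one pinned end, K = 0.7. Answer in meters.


L_eff = K * L
= 0.7 * 8
= 5.6 m

5.6 m


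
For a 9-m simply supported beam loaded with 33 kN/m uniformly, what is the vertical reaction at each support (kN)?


Total load = w * L = 33 * 9 = 297 kN
By symmetry, each reaction R = total / 2 = 297 / 2 = 148.5 kN

148.5 kN


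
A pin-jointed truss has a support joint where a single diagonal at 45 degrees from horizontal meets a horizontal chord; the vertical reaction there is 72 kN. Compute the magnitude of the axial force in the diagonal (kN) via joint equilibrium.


At the joint, only the diagonal has a vertical component, so vertical equilibrium gives:
F * sin(45) = 72
F = 72 / sin(45)
= 72 / 0.707107
= 101.82 kN

101.82 kN


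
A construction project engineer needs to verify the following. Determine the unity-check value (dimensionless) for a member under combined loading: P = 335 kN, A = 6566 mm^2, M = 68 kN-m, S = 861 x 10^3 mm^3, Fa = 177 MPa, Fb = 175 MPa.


f_a = P / A = 335000.0 / 6566 = 51.0204 MPa
f_b = M / S = 68000000.0 / 861000.0 = 78.9779 MPa
Ratio = f_a / Fa + f_b / Fb
= 51.0204 / 177 + 78.9779 / 175
= 0.7396 (dimensionless)

0.7396 (dimensionless)


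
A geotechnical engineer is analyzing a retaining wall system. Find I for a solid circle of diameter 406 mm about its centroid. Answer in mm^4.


r = d / 2 = 406 / 2 = 203.0 mm
I = pi * r^4 / 4 = pi * 203.0^4 / 4
= 1333748773.37 mm^4

1333748773.37 mm^4


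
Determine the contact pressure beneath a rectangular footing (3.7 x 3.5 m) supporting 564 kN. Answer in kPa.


A = 3.7 * 3.5 = 12.95 m^2
q = P / A = 564 / 12.95
= 43.5521 kPa

43.5521 kPa


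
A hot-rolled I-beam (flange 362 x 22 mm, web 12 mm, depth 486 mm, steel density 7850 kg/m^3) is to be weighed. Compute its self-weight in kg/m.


A_flanges = 2 * 362 * 22 = 15928 mm^2
A_web = (486 - 2 * 22) * 12 = 5304 mm^2
A_total = 15928 + 5304 = 21232 mm^2 = 0.021232 m^2
Weight = rho * A = 7850 * 0.021232 = 166.6712 kg/m

166.6712 kg/m


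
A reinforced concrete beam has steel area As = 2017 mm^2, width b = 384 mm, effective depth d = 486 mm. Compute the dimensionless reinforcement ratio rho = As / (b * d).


rho = As / (b * d)
= 2017 / (384 * 486)
= 2017 / 186624
= 0.010808 (dimensionless)

0.010808 (dimensionless)


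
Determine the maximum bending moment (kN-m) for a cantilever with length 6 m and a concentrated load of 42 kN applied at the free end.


For a cantilever with a point load at the free end:
M_max = P * L = 42 * 6 = 252 kN-m

252 kN-m


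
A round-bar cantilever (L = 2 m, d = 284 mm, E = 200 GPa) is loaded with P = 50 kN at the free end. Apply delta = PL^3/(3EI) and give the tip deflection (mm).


I = pi * d^4 / 64 = pi * 284^4 / 64 = 319332601.38 mm^4
L = 2000.0 mm, P = 50000.0 N, E = 200000.0 MPa
delta = P * L^3 / (3 * E * I)
= 50000.0 * 2000.0^3 / (3 * 200000.0 * 319332601.38)
= 2.0877 mm

2.0877 mm


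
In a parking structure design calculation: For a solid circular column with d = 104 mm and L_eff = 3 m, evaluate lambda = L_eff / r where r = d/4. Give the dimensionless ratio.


Radius of gyration r = d / 4 = 104 / 4 = 26.0 mm
L_eff = 3000.0 mm
Slenderness ratio = L / r = 3000.0 / 26.0 = 115.38 (dimensionless)

115.38 (dimensionless)


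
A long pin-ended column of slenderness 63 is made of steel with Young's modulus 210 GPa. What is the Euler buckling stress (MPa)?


sigma_cr = pi^2 * E / lambda^2
= 9.8696 * 210000.0 / 63^2
= 9.8696 * 210000.0 / 3969
= 522.2013 MPa

522.2013 MPa


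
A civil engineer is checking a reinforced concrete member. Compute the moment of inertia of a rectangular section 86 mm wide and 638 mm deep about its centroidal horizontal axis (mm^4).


I = b * h^3 / 12
= 86 * 638^3 / 12
= 86 * 259694072 / 12
= 1861140849.33 mm^4

1861140849.33 mm^4


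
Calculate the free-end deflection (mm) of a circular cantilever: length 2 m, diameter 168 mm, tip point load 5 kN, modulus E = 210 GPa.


I = pi * d^4 / 64 = pi * 168^4 / 64 = 39102725.18 mm^4
L = 2000.0 mm, P = 5000.0 N, E = 210000.0 MPa
delta = P * L^3 / (3 * E * I)
= 5000.0 * 2000.0^3 / (3 * 210000.0 * 39102725.18)
= 1.6237 mm

1.6237 mm


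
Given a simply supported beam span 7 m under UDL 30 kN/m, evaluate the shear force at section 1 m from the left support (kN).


R_A = w * L / 2 = 30 * 7 / 2 = 105.0 kN
V(x) = R_A - w * x = 105.0 - 30 * 1
= 75.0 kN

75.0 kN


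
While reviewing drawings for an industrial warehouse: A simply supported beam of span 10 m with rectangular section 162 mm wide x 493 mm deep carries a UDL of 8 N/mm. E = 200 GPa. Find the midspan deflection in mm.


I = 162 * 493^3 / 12 = 1617612619.5 mm^4
L = 10000.0 mm, w = 8 N/mm, E = 200000.0 MPa
delta = 5 * w * L^4 / (384 * E * I)
= 5 * 8 * 10000.0^4 / (384 * 200000.0 * 1617612619.5)
= 3.2198 mm

3.2198 mm


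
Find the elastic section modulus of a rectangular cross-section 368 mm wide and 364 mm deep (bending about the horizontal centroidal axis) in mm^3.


S = b * h^2 / 6
= 368 * 364^2 / 6
= 368 * 132496 / 6
= 8126421.33 mm^3

8126421.33 mm^3


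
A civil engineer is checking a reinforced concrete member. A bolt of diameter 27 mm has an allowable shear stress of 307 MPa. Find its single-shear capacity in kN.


A = pi * d^2 / 4 = pi * 27^2 / 4 = 572.5553 mm^2
V = f_v * A / 1000 = 307 * 572.5553 / 1000
= 175.7745 kN

175.7745 kN


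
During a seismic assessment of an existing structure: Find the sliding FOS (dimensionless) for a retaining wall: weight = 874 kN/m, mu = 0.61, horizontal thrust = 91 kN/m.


Resisting force = mu * W = 0.61 * 874 = 533.14 kN/m
FOS = Resisting / Driving = 533.14 / 91
= 5.8587 (dimensionless)

5.8587 (dimensionless)


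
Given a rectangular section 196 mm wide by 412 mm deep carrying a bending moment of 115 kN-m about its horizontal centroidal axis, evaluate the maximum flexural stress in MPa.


I = b * h^3 / 12 = 196 * 412^3 / 12 = 1142263957.33 mm^4
y = h / 2 = 412 / 2 = 206.0 mm
M = 115 kN-m = 115000000.0 N-mm
sigma = M * y / I = 115000000.0 * 206.0 / 1142263957.33
= 20.74 MPa

20.74 MPa


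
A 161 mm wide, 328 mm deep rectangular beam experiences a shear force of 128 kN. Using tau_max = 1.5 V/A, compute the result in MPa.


A = b * h = 161 * 328 = 52808 mm^2
V = 128 kN = 128000.0 N
tau_max = 1.5 * V / A = 1.5 * 128000.0 / 52808
= 3.6358 MPa

3.6358 MPa


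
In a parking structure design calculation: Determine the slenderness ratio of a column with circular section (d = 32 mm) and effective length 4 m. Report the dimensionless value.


Radius of gyration r = d / 4 = 32 / 4 = 8.0 mm
L_eff = 4000.0 mm
Slenderness ratio = L / r = 4000.0 / 8.0 = 500.0 (dimensionless)

500.0 (dimensionless)


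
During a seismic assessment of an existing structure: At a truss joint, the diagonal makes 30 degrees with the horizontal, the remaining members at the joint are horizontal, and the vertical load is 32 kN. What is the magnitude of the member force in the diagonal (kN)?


At the joint, only the diagonal has a vertical component, so vertical equilibrium gives:
F * sin(30) = 32
F = 32 / sin(30)
= 32 / 0.5
= 64.0 kN

64.0 kN


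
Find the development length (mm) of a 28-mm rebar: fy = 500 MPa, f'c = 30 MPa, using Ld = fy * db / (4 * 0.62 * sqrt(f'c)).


Ld = (fy * db) / (4 * 0.62 * sqrt(f'c))
= (500 * 28) / (4 * 0.62 * sqrt(30))
= 14000 / 13.5835
= 1030.66 mm

1030.66 mm


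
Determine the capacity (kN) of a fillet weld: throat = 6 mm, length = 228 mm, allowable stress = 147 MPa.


Strength = throat * length * allowable stress
= 6 * 228 * 147 N
= 201096 N
= 201.1 kN

201.1 kN


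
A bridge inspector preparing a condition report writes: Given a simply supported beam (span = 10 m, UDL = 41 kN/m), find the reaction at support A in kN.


Total load = w * L = 41 * 10 = 410 kN
By symmetry, each reaction R = total / 2 = 410 / 2 = 205.0 kN

205.0 kN


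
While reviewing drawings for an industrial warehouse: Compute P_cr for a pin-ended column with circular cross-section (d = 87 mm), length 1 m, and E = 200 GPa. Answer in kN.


I = pi * d^4 / 64 = 2812204.57 mm^4
L = 1000.0 mm
P_cr = pi^2 * E * I / L^2
= 9.8696 * 200000.0 * 2812204.57 / 1000.0^2
= 5551069.31 N = 5551.0693 kN

5551.0693 kN


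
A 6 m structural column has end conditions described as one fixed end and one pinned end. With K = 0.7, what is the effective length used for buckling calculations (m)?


L_eff = K * L
= 0.7 * 6
= 4.2 m

4.2 m


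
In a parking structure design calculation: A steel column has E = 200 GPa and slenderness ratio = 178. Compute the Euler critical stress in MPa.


sigma_cr = pi^2 * E / lambda^2
= 9.8696 * 200000.0 / 178^2
= 9.8696 * 200000.0 / 31684
= 62.3002 MPa

62.3002 MPa


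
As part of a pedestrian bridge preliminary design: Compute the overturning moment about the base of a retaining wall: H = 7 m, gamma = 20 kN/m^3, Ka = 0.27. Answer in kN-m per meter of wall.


Pa = 0.5 * Ka * gamma * H^2
= 0.5 * 0.27 * 20 * 7^2
= 132.3 kN/m
Arm = H / 3 = 7 / 3 = 2.3333 m
Mo = Pa * arm = Pa * H / 3 = 132.3 * 7 / 3 = 308.7 kN-m/m

308.7 kN-m/m


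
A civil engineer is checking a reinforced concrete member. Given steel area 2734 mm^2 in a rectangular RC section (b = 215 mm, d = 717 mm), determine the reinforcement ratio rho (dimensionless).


rho = As / (b * d)
= 2734 / (215 * 717)
= 2734 / 154155
= 0.017735 (dimensionless)

0.017735 (dimensionless)


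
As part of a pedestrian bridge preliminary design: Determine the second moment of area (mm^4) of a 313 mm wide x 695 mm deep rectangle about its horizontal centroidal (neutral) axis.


I = b * h^3 / 12
= 313 * 695^3 / 12
= 313 * 335702375 / 12
= 8756236947.92 mm^4

8756236947.92 mm^4


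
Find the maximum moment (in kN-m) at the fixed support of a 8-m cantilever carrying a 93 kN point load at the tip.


For a cantilever with a point load at the free end:
M_max = P * L = 93 * 8 = 744 kN-m

744 kN-m


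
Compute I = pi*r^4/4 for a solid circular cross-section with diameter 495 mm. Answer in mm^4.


r = d / 2 = 495 / 2 = 247.5 mm
I = pi * r^4 / 4 = pi * 247.5^4 / 4
= 2947071648.52 mm^4

2947071648.52 mm^4


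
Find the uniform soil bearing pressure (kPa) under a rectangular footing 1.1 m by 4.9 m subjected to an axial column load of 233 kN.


A = 1.1 * 4.9 = 5.39 m^2
q = P / A = 233 / 5.39
= 43.2282 kPa

43.2282 kPa


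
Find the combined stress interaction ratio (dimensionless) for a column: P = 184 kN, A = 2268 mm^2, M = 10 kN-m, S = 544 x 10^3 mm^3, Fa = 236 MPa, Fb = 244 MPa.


f_a = P / A = 184000.0 / 2268 = 81.1287 MPa
f_b = M / S = 10000000.0 / 544000.0 = 18.3824 MPa
Ratio = f_a / Fa + f_b / Fb
= 81.1287 / 236 + 18.3824 / 244
= 0.4191 (dimensionless)

0.4191 (dimensionless)


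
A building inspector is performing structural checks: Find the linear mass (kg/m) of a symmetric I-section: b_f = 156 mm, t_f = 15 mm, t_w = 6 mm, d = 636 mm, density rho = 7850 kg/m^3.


A_flanges = 2 * 156 * 15 = 4680 mm^2
A_web = (636 - 2 * 15) * 6 = 3636 mm^2
A_total = 4680 + 3636 = 8316 mm^2 = 0.008316 m^2
Weight = rho * A = 7850 * 0.008316 = 65.2806 kg/m

65.2806 kg/m


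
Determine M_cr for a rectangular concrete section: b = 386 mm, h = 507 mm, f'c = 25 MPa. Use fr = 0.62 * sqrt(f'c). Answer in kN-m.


fr = 0.62 * sqrt(25) = 0.62 * 5.0 = 3.1 MPa
I = 386 * 507^3 / 12 = 4192083616.5 mm^4
y_t = 253.5 mm
M_cr = fr * I / y_t = 3.1 * 4192083616.5 / 253.5 N-mm
= 51.2641 kN-m

51.2641 kN-m


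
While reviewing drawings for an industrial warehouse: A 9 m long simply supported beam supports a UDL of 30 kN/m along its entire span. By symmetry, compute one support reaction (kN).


Total load = w * L = 30 * 9 = 270 kN
By symmetry, each reaction R = total / 2 = 270 / 2 = 135.0 kN

135.0 kN


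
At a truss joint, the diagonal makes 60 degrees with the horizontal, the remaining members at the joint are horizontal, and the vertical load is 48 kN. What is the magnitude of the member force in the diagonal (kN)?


At the joint, only the diagonal has a vertical component, so vertical equilibrium gives:
F * sin(60) = 48
F = 48 / sin(60)
= 48 / 0.866025
= 55.43 kN

55.43 kN


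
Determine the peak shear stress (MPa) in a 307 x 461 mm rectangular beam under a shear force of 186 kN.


A = b * h = 307 * 461 = 141527 mm^2
V = 186 kN = 186000.0 N
tau_max = 1.5 * V / A = 1.5 * 186000.0 / 141527
= 1.9714 MPa

1.9714 MPa


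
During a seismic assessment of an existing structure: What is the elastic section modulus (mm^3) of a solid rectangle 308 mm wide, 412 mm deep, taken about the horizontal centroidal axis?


S = b * h^2 / 6
= 308 * 412^2 / 6
= 308 * 169744 / 6
= 8713525.33 mm^3

8713525.33 mm^3


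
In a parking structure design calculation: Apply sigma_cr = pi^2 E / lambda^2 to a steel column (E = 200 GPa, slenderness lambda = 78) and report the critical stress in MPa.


sigma_cr = pi^2 * E / lambda^2
= 9.8696 * 200000.0 / 78^2
= 9.8696 * 200000.0 / 6084
= 324.4446 MPa

324.4446 MPa


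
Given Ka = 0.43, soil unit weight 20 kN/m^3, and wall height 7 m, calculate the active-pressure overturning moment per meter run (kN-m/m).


Pa = 0.5 * Ka * gamma * H^2
= 0.5 * 0.43 * 20 * 7^2
= 210.7 kN/m
Arm = H / 3 = 7 / 3 = 2.3333 m
Mo = Pa * arm = Pa * H / 3 = 210.7 * 7 / 3 = 491.6333 kN-m/m

491.6333 kN-m/m


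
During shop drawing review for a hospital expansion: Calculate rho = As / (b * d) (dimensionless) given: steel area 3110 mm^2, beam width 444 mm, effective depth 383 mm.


rho = As / (b * d)
= 3110 / (444 * 383)
= 3110 / 170052
= 0.018289 (dimensionless)

0.018289 (dimensionless)


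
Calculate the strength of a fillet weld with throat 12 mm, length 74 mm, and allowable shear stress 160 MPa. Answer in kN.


Strength = throat * length * allowable stress
= 12 * 74 * 160 N
= 142080 N
= 142.08 kN

142.08 kN


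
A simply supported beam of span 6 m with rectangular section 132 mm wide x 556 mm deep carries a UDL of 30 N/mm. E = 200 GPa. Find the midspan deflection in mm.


I = 132 * 556^3 / 12 = 1890675776.0 mm^4
L = 6000.0 mm, w = 30 N/mm, E = 200000.0 MPa
delta = 5 * w * L^4 / (384 * E * I)
= 5 * 30 * 6000.0^4 / (384 * 200000.0 * 1890675776.0)
= 1.3388 mm

1.3388 mm


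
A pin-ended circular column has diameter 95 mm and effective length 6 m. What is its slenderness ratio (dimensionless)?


Radius of gyration r = d / 4 = 95 / 4 = 23.75 mm
L_eff = 6000.0 mm
Slenderness ratio = L / r = 6000.0 / 23.75 = 252.63 (dimensionless)

252.63 (dimensionless)


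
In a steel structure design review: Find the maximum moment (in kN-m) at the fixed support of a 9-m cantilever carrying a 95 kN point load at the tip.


For a cantilever with a point load at the free end:
M_max = P * L = 95 * 9 = 855 kN-m

855 kN-m


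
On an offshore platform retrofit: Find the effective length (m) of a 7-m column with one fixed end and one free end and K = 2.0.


L_eff = K * L
= 2.0 * 7
= 14.0 m

14.0 m


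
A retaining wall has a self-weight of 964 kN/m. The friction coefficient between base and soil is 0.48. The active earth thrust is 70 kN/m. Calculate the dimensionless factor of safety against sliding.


Resisting force = mu * W = 0.48 * 964 = 462.72 kN/m
FOS = Resisting / Driving = 462.72 / 70
= 6.6103 (dimensionless)

6.6103 (dimensionless)


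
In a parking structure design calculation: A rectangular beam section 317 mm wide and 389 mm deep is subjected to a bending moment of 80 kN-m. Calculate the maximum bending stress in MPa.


I = b * h^3 / 12 = 317 * 389^3 / 12 = 1554987206.08 mm^4
y = h / 2 = 389 / 2 = 194.5 mm
M = 80 kN-m = 80000000.0 N-mm
sigma = M * y / I = 80000000.0 * 194.5 / 1554987206.08
= 10.01 MPa

10.01 MPa


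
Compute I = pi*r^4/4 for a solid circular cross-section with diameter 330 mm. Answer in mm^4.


r = d / 2 = 330 / 2 = 165.0 mm
I = pi * r^4 / 4 = pi * 165.0^4 / 4
= 582137609.58 mm^4

582137609.58 mm^4


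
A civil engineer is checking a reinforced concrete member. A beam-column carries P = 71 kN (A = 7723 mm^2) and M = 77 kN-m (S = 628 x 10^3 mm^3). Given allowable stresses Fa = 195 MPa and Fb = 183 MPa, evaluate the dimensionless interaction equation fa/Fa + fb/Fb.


f_a = P / A = 71000.0 / 7723 = 9.1933 MPa
f_b = M / S = 77000000.0 / 628000.0 = 122.6115 MPa
Ratio = f_a / Fa + f_b / Fb
= 9.1933 / 195 + 122.6115 / 183
= 0.7172 (dimensionless)

0.7172 (dimensionless)


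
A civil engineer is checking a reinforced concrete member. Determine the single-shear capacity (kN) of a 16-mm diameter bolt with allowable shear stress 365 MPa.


A = pi * d^2 / 4 = pi * 16^2 / 4 = 201.0619 mm^2
V = f_v * A / 1000 = 365 * 201.0619 / 1000
= 73.3876 kN

73.3876 kN


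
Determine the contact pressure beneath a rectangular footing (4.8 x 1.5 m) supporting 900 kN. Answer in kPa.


A = 4.8 * 1.5 = 7.2 m^2
q = P / A = 900 / 7.2
= 125.0 kPa

125.0 kPa


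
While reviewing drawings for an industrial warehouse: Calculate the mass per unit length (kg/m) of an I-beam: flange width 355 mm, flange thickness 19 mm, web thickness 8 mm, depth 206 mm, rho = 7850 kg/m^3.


A_flanges = 2 * 355 * 19 = 13490 mm^2
A_web = (206 - 2 * 19) * 8 = 1344 mm^2
A_total = 13490 + 1344 = 14834 mm^2 = 0.014834 m^2
Weight = rho * A = 7850 * 0.014834 = 116.4469 kg/m

116.4469 kg/m


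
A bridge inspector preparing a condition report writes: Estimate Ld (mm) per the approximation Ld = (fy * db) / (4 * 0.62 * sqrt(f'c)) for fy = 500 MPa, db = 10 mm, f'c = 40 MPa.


Ld = (fy * db) / (4 * 0.62 * sqrt(f'c))
= (500 * 10) / (4 * 0.62 * sqrt(40))
= 5000 / 15.6849
= 318.78 mm

318.78 mm


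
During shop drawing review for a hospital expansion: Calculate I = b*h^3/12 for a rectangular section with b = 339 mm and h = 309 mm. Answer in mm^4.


I = b * h^3 / 12
= 339 * 309^3 / 12
= 339 * 29503629 / 12
= 833477519.25 mm^4

833477519.25 mm^4


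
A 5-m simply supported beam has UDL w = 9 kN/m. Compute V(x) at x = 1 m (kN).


R_A = w * L / 2 = 9 * 5 / 2 = 22.5 kN
V(x) = R_A - w * x = 22.5 - 9 * 1
= 13.5 kN

13.5 kN


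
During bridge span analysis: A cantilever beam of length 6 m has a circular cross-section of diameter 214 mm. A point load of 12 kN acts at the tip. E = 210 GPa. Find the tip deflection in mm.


I = pi * d^4 / 64 = pi * 214^4 / 64 = 102949677.88 mm^4
L = 6000.0 mm, P = 12000.0 N, E = 210000.0 MPa
delta = P * L^3 / (3 * E * I)
= 12000.0 * 6000.0^3 / (3 * 210000.0 * 102949677.88)
= 39.964 mm

39.964 mm


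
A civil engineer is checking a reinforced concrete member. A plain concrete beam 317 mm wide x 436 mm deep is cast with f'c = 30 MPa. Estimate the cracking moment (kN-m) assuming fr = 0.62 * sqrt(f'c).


fr = 0.62 * sqrt(30) = 0.62 * 5.4772 = 3.3959 MPa
I = 317 * 436^3 / 12 = 2189462362.67 mm^4
y_t = 218.0 mm
M_cr = fr * I / y_t = 3.3959 * 2189462362.67 / 218.0 N-mm
= 34.1062 kN-m

34.1062 kN-m


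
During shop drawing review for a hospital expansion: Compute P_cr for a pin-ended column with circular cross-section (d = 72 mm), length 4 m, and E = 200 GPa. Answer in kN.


I = pi * d^4 / 64 = 1319167.32 mm^4
L = 4000.0 mm
P_cr = pi^2 * E * I / L^2
= 9.8696 * 200000.0 * 1319167.32 / 4000.0^2
= 162745.75 N = 162.7457 kN

162.7457 kN


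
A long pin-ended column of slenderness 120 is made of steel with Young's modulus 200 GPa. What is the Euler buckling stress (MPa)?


sigma_cr = pi^2 * E / lambda^2
= 9.8696 * 200000.0 / 120^2
= 9.8696 * 200000.0 / 14400
= 137.0778 MPa

137.0778 MPa


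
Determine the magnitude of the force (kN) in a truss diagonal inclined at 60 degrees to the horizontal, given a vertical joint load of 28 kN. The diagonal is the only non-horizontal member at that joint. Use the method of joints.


At the joint, only the diagonal has a vertical component, so vertical equilibrium gives:
F * sin(60) = 28
F = 28 / sin(60)
= 28 / 0.866025
= 32.33 kN

32.33 kN


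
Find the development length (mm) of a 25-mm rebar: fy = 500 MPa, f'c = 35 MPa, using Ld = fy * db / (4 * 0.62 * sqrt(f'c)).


Ld = (fy * db) / (4 * 0.62 * sqrt(f'c))
= (500 * 25) / (4 * 0.62 * sqrt(35))
= 12500 / 14.6719
= 851.97 mm

851.97 mm


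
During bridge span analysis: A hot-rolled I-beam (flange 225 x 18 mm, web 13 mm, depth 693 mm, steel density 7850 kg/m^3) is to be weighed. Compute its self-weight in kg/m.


A_flanges = 2 * 225 * 18 = 8100 mm^2
A_web = (693 - 2 * 18) * 13 = 8541 mm^2
A_total = 8100 + 8541 = 16641 mm^2 = 0.016641 m^2
Weight = rho * A = 7850 * 0.016641 = 130.6318 kg/m

130.6318 kg/m


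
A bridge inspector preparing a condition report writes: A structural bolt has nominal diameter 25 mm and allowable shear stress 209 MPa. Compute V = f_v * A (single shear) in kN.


A = pi * d^2 / 4 = pi * 25^2 / 4 = 490.8739 mm^2
V = f_v * A / 1000 = 209 * 490.8739 / 1000
= 102.5926 kN

102.5926 kN


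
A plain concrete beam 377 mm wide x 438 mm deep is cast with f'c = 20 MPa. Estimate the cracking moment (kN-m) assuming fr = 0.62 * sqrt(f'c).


fr = 0.62 * sqrt(20) = 0.62 * 4.4721 = 2.7727 MPa
I = 377 * 438^3 / 12 = 2639869362.0 mm^4
y_t = 219.0 mm
M_cr = fr * I / y_t = 2.7727 * 2639869362.0 / 219.0 N-mm
= 33.423 kN-m

33.423 kN-m


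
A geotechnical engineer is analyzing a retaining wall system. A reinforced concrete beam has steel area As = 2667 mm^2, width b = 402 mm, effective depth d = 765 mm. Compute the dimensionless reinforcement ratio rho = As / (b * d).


rho = As / (b * d)
= 2667 / (402 * 765)
= 2667 / 307530
= 0.008672 (dimensionless)

0.008672 (dimensionless)


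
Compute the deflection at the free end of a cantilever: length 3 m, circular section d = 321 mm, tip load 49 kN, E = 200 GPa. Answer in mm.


I = pi * d^4 / 64 = pi * 321^4 / 64 = 521182744.29 mm^4
L = 3000.0 mm, P = 49000.0 N, E = 200000.0 MPa
delta = P * L^3 / (3 * E * I)
= 49000.0 * 3000.0^3 / (3 * 200000.0 * 521182744.29)
= 4.2308 mm

4.2308 mm


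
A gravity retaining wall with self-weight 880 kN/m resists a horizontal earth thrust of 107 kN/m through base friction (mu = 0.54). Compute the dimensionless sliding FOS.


Resisting force = mu * W = 0.54 * 880 = 475.2 kN/m
FOS = Resisting / Driving = 475.2 / 107
= 4.4411 (dimensionless)

4.4411 (dimensionless)


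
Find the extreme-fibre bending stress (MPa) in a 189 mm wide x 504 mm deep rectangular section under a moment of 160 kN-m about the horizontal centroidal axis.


I = b * h^3 / 12 = 189 * 504^3 / 12 = 2016379008.0 mm^4
y = h / 2 = 504 / 2 = 252.0 mm
M = 160 kN-m = 160000000.0 N-mm
sigma = M * y / I = 160000000.0 * 252.0 / 2016379008.0
= 20.0 MPa

20.0 MPa


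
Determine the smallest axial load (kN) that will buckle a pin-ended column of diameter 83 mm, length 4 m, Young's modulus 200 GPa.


I = pi * d^4 / 64 = 2329604.88 mm^4
L = 4000.0 mm
P_cr = pi^2 * E * I / L^2
= 9.8696 * 200000.0 * 2329604.88 / 4000.0^2
= 287403.48 N = 287.4035 kN

287.4035 kN


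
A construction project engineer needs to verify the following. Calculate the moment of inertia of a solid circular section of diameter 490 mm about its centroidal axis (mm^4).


r = d / 2 = 490 / 2 = 245.0 mm
I = pi * r^4 / 4 = pi * 245.0^4 / 4
= 2829790073.59 mm^4

2829790073.59 mm^4


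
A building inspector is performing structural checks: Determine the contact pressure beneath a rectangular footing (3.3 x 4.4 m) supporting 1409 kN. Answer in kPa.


A = 3.3 * 4.4 = 14.52 m^2
q = P / A = 1409 / 14.52
= 97.0386 kPa

97.0386 kPa


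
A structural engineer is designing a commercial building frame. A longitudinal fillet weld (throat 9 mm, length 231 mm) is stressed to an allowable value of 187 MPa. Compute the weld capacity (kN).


Strength = throat * length * allowable stress
= 9 * 231 * 187 N
= 388773 N
= 388.77 kN

388.77 kN


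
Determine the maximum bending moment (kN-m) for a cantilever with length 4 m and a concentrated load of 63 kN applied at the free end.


For a cantilever with a point load at the free end:
M_max = P * L = 63 * 4 = 252 kN-m

252 kN-m


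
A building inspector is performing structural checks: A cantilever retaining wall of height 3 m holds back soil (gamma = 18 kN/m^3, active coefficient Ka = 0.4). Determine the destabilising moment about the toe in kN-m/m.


Pa = 0.5 * Ka * gamma * H^2
= 0.5 * 0.4 * 18 * 3^2
= 32.4 kN/m
Arm = H / 3 = 3 / 3 = 1.0 m
Mo = Pa * arm = Pa * H / 3 = 32.4 * 3 / 3 = 32.4 kN-m/m

32.4 kN-m/m


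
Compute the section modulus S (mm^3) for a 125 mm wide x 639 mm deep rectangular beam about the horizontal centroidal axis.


S = b * h^2 / 6
= 125 * 639^2 / 6
= 125 * 408321 / 6
= 8506687.5 mm^3

8506687.5 mm^3


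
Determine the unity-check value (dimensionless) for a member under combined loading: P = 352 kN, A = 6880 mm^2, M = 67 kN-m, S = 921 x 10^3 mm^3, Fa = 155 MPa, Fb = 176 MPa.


f_a = P / A = 352000.0 / 6880 = 51.1628 MPa
f_b = M / S = 67000000.0 / 921000.0 = 72.747 MPa
Ratio = f_a / Fa + f_b / Fb
= 51.1628 / 155 + 72.747 / 176
= 0.7434 (dimensionless)

0.7434 (dimensionless)


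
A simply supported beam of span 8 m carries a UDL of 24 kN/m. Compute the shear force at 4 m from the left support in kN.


R_A = w * L / 2 = 24 * 8 / 2 = 96.0 kN
V(x) = R_A - w * x = 96.0 - 24 * 4
= 0.0 kN

0.0 kN


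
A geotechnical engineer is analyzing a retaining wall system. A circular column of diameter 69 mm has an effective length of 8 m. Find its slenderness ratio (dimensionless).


Radius of gyration r = d / 4 = 69 / 4 = 17.25 mm
L_eff = 8000.0 mm
Slenderness ratio = L / r = 8000.0 / 17.25 = 463.77 (dimensionless)

463.77 (dimensionless)


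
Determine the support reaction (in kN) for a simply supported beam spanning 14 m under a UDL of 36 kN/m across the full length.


Total load = w * L = 36 * 14 = 504 kN
By symmetry, each reaction R = total / 2 = 504 / 2 = 252.0 kN

252.0 kN


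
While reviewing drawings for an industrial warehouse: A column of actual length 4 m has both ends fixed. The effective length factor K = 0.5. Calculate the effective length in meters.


L_eff = K * L
= 0.5 * 4
= 2.0 m

2.0 m


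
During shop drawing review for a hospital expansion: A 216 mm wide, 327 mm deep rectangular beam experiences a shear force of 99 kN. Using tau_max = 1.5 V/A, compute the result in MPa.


A = b * h = 216 * 327 = 70632 mm^2
V = 99 kN = 99000.0 N
tau_max = 1.5 * V / A = 1.5 * 99000.0 / 70632
= 2.1024 MPa

2.1024 MPa


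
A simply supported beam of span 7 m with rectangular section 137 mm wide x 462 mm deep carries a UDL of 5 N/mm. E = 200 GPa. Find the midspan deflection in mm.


I = 137 * 462^3 / 12 = 1125810378.0 mm^4
L = 7000.0 mm, w = 5 N/mm, E = 200000.0 MPa
delta = 5 * w * L^4 / (384 * E * I)
= 5 * 5 * 7000.0^4 / (384 * 200000.0 * 1125810378.0)
= 0.6942 mm

0.6942 mm


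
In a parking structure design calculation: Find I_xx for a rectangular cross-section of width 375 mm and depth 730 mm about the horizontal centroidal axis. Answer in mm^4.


I = b * h^3 / 12
= 375 * 730^3 / 12
= 375 * 389017000 / 12
= 12156781250.0 mm^4

12156781250.0 mm^4


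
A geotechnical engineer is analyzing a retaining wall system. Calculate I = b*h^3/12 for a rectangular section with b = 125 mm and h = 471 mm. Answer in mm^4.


I = b * h^3 / 12
= 125 * 471^3 / 12
= 125 * 104487111 / 12
= 1088407406.25 mm^4

1088407406.25 mm^4


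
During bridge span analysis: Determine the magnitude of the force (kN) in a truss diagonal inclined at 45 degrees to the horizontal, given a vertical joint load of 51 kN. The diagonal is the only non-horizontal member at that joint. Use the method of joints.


At the joint, only the diagonal has a vertical component, so vertical equilibrium gives:
F * sin(45) = 51
F = 51 / sin(45)
= 51 / 0.707107
= 72.12 kN

72.12 kN


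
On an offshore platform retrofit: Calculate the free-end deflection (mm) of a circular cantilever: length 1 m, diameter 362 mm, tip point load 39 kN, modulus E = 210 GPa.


I = pi * d^4 / 64 = pi * 362^4 / 64 = 842954592.04 mm^4
L = 1000.0 mm, P = 39000.0 N, E = 210000.0 MPa
delta = P * L^3 / (3 * E * I)
= 39000.0 * 1000.0^3 / (3 * 210000.0 * 842954592.04)
= 0.0734 mm

0.0734 mm


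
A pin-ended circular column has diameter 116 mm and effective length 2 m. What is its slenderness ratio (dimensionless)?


Radius of gyration r = d / 4 = 116 / 4 = 29.0 mm
L_eff = 2000.0 mm
Slenderness ratio = L / r = 2000.0 / 29.0 = 68.97 (dimensionless)

68.97 (dimensionless)


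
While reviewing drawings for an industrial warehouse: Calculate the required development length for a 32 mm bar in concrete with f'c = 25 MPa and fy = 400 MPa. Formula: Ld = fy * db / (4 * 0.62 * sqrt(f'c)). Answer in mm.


Ld = (fy * db) / (4 * 0.62 * sqrt(f'c))
= (400 * 32) / (4 * 0.62 * sqrt(25))
= 12800 / 12.4
= 1032.26 mm

1032.26 mm


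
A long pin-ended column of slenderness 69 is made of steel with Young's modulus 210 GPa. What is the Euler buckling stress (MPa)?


sigma_cr = pi^2 * E / lambda^2
= 9.8696 * 210000.0 / 69^2
= 9.8696 * 210000.0 / 4761
= 435.3323 MPa

435.3323 MPa


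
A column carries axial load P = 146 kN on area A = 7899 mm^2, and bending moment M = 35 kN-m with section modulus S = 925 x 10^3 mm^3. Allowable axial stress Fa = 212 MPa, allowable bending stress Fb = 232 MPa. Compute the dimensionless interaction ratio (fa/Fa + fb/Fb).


f_a = P / A = 146000.0 / 7899 = 18.4834 MPa
f_b = M / S = 35000000.0 / 925000.0 = 37.8378 MPa
Ratio = f_a / Fa + f_b / Fb
= 18.4834 / 212 + 37.8378 / 232
= 0.2503 (dimensionless)

0.2503 (dimensionless)


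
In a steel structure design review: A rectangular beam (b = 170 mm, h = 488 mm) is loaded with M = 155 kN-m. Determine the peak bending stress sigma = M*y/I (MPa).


I = b * h^3 / 12 = 170 * 488^3 / 12 = 1646368853.33 mm^4
y = h / 2 = 488 / 2 = 244.0 mm
M = 155 kN-m = 155000000.0 N-mm
sigma = M * y / I = 155000000.0 * 244.0 / 1646368853.33
= 22.97 MPa

22.97 MPa


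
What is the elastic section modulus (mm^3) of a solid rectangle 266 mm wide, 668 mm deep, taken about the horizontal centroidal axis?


S = b * h^2 / 6
= 266 * 668^2 / 6
= 266 * 446224 / 6
= 19782597.33 mm^3

19782597.33 mm^3


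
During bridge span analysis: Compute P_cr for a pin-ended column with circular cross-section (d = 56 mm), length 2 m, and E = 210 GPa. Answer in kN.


I = pi * d^4 / 64 = 482749.69 mm^4
L = 2000.0 mm
P_cr = pi^2 * E * I / L^2
= 9.8696 * 210000.0 * 482749.69 / 2000.0^2
= 250138.8 N = 250.1388 kN

250.1388 kN


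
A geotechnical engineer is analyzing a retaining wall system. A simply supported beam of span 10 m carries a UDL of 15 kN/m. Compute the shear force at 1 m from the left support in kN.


R_A = w * L / 2 = 15 * 10 / 2 = 75.0 kN
V(x) = R_A - w * x = 75.0 - 15 * 1
= 60.0 kN

60.0 kN


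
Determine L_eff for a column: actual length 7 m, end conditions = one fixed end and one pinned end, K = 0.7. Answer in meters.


L_eff = K * L
= 0.7 * 7
= 4.9 m

4.9 m


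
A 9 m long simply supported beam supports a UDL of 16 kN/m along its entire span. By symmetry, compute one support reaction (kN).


Total load = w * L = 16 * 9 = 144 kN
By symmetry, each reaction R = total / 2 = 144 / 2 = 72.0 kN

72.0 kN


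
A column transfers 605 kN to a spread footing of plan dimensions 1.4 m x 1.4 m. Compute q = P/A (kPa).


A = 1.4 * 1.4 = 1.96 m^2
q = P / A = 605 / 1.96
= 308.6735 kPa

308.6735 kPa


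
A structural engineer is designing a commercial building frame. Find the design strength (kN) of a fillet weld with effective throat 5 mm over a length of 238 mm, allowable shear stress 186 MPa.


Strength = throat * length * allowable stress
= 5 * 238 * 186 N
= 221340 N
= 221.34 kN

221.34 kN


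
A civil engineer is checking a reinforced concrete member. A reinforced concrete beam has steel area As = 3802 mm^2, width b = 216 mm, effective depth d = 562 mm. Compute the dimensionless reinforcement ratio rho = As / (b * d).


rho = As / (b * d)
= 3802 / (216 * 562)
= 3802 / 121392
= 0.03132 (dimensionless)

0.03132 (dimensionless)


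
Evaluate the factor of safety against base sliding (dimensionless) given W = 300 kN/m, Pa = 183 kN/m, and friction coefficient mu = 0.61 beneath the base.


Resisting force = mu * W = 0.61 * 300 = 183.0 kN/m
FOS = Resisting / Driving = 183.0 / 183
= 1.0 (dimensionless)

1.0 (dimensionless)


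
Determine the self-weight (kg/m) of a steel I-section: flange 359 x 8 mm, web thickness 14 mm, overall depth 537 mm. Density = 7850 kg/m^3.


A_flanges = 2 * 359 * 8 = 5744 mm^2
A_web = (537 - 2 * 8) * 14 = 7294 mm^2
A_total = 5744 + 7294 = 13038 mm^2 = 0.013038 m^2
Weight = rho * A = 7850 * 0.013038 = 102.3483 kg/m

102.3483 kg/m


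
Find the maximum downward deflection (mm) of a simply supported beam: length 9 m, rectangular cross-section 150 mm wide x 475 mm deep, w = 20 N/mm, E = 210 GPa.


I = 150 * 475^3 / 12 = 1339648437.5 mm^4
L = 9000.0 mm, w = 20 N/mm, E = 210000.0 MPa
delta = 5 * w * L^4 / (384 * E * I)
= 5 * 20 * 9000.0^4 / (384 * 210000.0 * 1339648437.5)
= 6.0734 mm

6.0734 mm


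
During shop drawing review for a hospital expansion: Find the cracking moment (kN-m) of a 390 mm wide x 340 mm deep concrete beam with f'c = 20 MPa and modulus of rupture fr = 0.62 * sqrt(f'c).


fr = 0.62 * sqrt(20) = 0.62 * 4.4721 = 2.7727 MPa
I = 390 * 340^3 / 12 = 1277380000.0 mm^4
y_t = 170.0 mm
M_cr = fr * I / y_t = 2.7727 * 1277380000.0 / 170.0 N-mm
= 20.8343 kN-m

20.8343 kN-m


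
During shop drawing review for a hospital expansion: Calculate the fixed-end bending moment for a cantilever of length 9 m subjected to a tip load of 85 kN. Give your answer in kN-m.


For a cantilever with a point load at the free end:
M_max = P * L = 85 * 9 = 765 kN-m

765 kN-m


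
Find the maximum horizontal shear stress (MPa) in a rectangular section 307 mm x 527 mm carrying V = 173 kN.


A = b * h = 307 * 527 = 161789 mm^2
V = 173 kN = 173000.0 N
tau_max = 1.5 * V / A = 1.5 * 173000.0 / 161789
= 1.6039 MPa

1.6039 MPa


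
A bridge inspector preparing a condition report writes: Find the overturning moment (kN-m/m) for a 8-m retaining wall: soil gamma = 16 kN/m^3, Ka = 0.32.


Pa = 0.5 * Ka * gamma * H^2
= 0.5 * 0.32 * 16 * 8^2
= 163.84 kN/m
Arm = H / 3 = 8 / 3 = 2.6667 m
Mo = Pa * arm = Pa * H / 3 = 163.84 * 8 / 3 = 436.9067 kN-m/m

436.9067 kN-m/m


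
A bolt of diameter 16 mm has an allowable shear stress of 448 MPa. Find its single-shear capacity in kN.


A = pi * d^2 / 4 = pi * 16^2 / 4 = 201.0619 mm^2
V = f_v * A / 1000 = 448 * 201.0619 / 1000
= 90.0757 kN

90.0757 kN


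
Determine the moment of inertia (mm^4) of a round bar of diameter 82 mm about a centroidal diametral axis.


r = d / 2 = 82 / 2 = 41.0 mm
I = pi * r^4 / 4 = pi * 41.0^4 / 4
= 2219347.5 mm^4

2219347.5 mm^4


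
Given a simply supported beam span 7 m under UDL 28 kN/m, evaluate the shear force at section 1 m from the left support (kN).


R_A = w * L / 2 = 28 * 7 / 2 = 98.0 kN
V(x) = R_A - w * x = 98.0 - 28 * 1
= 70.0 kN

70.0 kN


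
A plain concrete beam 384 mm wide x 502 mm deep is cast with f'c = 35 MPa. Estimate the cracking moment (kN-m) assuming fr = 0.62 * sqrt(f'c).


fr = 0.62 * sqrt(35) = 0.62 * 5.9161 = 3.668 MPa
I = 384 * 502^3 / 12 = 4048192256.0 mm^4
y_t = 251.0 mm
M_cr = fr * I / y_t = 3.668 * 4048192256.0 / 251.0 N-mm
= 59.158 kN-m

59.158 kN-m


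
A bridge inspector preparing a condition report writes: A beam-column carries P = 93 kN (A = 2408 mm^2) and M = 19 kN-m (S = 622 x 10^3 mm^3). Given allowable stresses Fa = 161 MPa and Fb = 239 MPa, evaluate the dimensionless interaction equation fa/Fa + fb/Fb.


f_a = P / A = 93000.0 / 2408 = 38.6213 MPa
f_b = M / S = 19000000.0 / 622000.0 = 30.5466 MPa
Ratio = f_a / Fa + f_b / Fb
= 38.6213 / 161 + 30.5466 / 239
= 0.3677 (dimensionless)

0.3677 (dimensionless)


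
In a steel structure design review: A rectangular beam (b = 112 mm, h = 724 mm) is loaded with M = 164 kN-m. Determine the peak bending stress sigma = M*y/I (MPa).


I = b * h^3 / 12 = 112 * 724^3 / 12 = 3542031957.33 mm^4
y = h / 2 = 724 / 2 = 362.0 mm
M = 164 kN-m = 164000000.0 N-mm
sigma = M * y / I = 164000000.0 * 362.0 / 3542031957.33
= 16.76 MPa

16.76 MPa


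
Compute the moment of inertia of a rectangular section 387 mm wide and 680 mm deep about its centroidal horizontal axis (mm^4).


I = b * h^3 / 12
= 387 * 680^3 / 12
= 387 * 314432000 / 12
= 10140432000.0 mm^4

10140432000.0 mm^4


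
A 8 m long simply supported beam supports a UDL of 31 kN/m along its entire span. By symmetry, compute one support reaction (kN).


Total load = w * L = 31 * 8 = 248 kN
By symmetry, each reaction R = total / 2 = 248 / 2 = 124.0 kN

124.0 kN


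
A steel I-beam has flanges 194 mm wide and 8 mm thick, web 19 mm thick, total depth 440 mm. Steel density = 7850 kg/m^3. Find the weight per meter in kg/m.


A_flanges = 2 * 194 * 8 = 3104 mm^2
A_web = (440 - 2 * 8) * 19 = 8056 mm^2
A_total = 3104 + 8056 = 11160 mm^2 = 0.011160 m^2
Weight = rho * A = 7850 * 0.011160 = 87.606 kg/m

87.606 kg/m


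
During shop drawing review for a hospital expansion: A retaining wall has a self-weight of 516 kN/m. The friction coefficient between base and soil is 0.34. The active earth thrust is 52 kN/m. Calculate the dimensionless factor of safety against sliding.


Resisting force = mu * W = 0.34 * 516 = 175.44 kN/m
FOS = Resisting / Driving = 175.44 / 52
= 3.3738 (dimensionless)

3.3738 (dimensionless)


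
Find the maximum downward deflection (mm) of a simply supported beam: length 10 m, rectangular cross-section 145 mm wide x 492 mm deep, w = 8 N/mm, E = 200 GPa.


I = 145 * 492^3 / 12 = 1439070480.0 mm^4
L = 10000.0 mm, w = 8 N/mm, E = 200000.0 MPa
delta = 5 * w * L^4 / (384 * E * I)
= 5 * 8 * 10000.0^4 / (384 * 200000.0 * 1439070480.0)
= 3.6192 mm

3.6192 mm


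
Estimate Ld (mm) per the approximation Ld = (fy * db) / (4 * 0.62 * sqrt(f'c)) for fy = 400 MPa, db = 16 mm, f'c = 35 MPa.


Ld = (fy * db) / (4 * 0.62 * sqrt(f'c))
= (400 * 16) / (4 * 0.62 * sqrt(35))
= 6400 / 14.6719
= 436.21 mm

436.21 mm


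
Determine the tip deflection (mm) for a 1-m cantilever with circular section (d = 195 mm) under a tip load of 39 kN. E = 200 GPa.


I = pi * d^4 / 64 = pi * 195^4 / 64 = 70975480.96 mm^4
L = 1000.0 mm, P = 39000.0 N, E = 200000.0 MPa
delta = P * L^3 / (3 * E * I)
= 39000.0 * 1000.0^3 / (3 * 200000.0 * 70975480.96)
= 0.9158 mm

0.9158 mm


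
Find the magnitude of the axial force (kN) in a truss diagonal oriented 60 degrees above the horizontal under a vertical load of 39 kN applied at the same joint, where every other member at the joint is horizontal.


At the joint, only the diagonal has a vertical component, so vertical equilibrium gives:
F * sin(60) = 39
F = 39 / sin(60)
= 39 / 0.866025
= 45.03 kN

45.03 kN
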